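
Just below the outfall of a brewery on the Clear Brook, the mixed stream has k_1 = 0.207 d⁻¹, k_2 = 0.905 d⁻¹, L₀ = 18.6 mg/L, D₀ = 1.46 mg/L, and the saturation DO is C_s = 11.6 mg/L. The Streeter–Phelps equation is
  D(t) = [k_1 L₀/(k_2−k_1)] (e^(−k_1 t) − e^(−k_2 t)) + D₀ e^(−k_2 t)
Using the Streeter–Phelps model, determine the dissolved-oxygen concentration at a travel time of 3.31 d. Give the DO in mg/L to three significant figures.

k_1 L₀/(k_2−k_1) = 0.207×18.6/(0.905−0.207) = 3.850/0.6980 = 5.516 mg/L.
e^(−k_1 t) = e^(−0.207×3.310) = 0.5040; e^(−k_2 t) = e^(−0.905×3.310) = 0.05001.
D = 5.516 × (0.5040 − 0.05001) + 1.46 × 0.05001 = 2.504 + 0.07301 = 2.577 mg/L.
DO = C_s − D = 11.6 − 2.577 = 9.023 mg/L.

DO ≈ 9.02 mg/L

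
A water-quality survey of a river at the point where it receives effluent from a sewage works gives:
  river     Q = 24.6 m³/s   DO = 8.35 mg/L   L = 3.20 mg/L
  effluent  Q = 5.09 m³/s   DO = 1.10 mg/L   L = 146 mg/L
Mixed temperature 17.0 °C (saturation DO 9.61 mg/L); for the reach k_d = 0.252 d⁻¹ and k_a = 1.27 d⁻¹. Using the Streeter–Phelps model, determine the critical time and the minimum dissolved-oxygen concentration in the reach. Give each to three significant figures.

Mixed DO = (24.6×8.35 + 5.09×1.10)/(24.6+5.09) = 211.0/29.69 = 7.107 mg/L.
Mixed L₀ = (24.6×3.20 + 5.09×146)/(29.69) = 821.9/29.69 = 27.68 mg/L.
Initial deficit D₀ = C_s − DO₀ = 9.61 − 7.107 = 2.503 mg/L.
t_c = (1/1.018) ln[(1.27/0.252)(1 − 2.503×1.018/(0.252×27.68))] = 0.9823 × ln(3.199) = 1.142 d.
D_c = (0.252/1.27) × 27.68 × e^(−0.252×1.142) = 0.1984 × 27.68 × 0.7499 = 4.119 mg/L.
Minimum DO = 9.61 − 4.119 = 5.491 mg/L.

t_c ≈ 1.14 d; minimum DO ≈ 5.49 mg/L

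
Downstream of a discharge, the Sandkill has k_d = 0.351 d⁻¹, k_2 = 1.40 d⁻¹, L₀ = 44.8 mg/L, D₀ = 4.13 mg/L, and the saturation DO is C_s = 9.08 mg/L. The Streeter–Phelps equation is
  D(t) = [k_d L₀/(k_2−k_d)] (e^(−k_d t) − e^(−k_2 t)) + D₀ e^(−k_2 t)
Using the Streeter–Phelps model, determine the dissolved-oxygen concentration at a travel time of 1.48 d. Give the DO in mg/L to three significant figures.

k_d L₀/(k_2−k_d) = 0.351×44.8/(1.40−0.351) = 15.72/1.049 = 14.99 mg/L.
e^(−k_d t) = e^(−0.351×1.480) = 0.5948; e^(−k_2 t) = e^(−1.40×1.480) = 0.1259.
D = 14.99 × (0.5948 − 0.1259) + 4.13 × 0.1259 = 7.029 + 0.5201 = 7.549 mg/L.
DO = C_s − D = 9.08 − 7.549 = 1.531 mg/L.

DO ≈ 1.53 mg/L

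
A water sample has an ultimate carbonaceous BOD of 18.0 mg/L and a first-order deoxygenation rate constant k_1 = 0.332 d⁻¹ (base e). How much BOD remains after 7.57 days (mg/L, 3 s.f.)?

L ≈ 1.46 mg/L

L_t = L₀ e^(−k_1 t) = 18.0 × e^(−0.332×7.57) = 18.0 × 0.08101 = 1.458 mg/L.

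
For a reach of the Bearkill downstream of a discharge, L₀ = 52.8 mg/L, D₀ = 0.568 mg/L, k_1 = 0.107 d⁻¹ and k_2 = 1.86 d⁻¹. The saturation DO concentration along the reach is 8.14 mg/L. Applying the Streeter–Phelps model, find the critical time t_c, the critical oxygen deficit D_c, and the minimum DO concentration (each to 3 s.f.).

At the critical point dD/dt = 0, so k_1 L₀ e^(−k_1 t) = k_2 D. Substituting D(t) from the Streeter–Phelps equation and solving for t gives
t_c = ln[(k_2/k_1)(1 − D₀(k_2−k_1)/(k_1 L₀))] / (k_2−k_1).
Here k_2−k_1 = 1.753 d⁻¹ and 1 − D₀(k_2−k_1)/(k_1 L₀) = 1 − 0.568×1.753/(0.107×52.8) = 0.8238, so
t_c = ln(17.38 × 0.8238) / 1.753 = 2.662 / 1.753 = 1.518 d.
D_c = (k_1/k_2) L₀ e^(−k_1 t_c) = (0.107/1.86) × 52.8 × e^(−0.107×1.518) = 0.05753 × 52.8 × 0.8500 = 2.582 mg/L.
Minimum DO = C_s − D_c = 8.14 − 2.582 = 5.558 mg/L.

t_c ≈ 1.52 d; D_c ≈ 2.58 mg/L; min DO ≈ 5.56 mg/L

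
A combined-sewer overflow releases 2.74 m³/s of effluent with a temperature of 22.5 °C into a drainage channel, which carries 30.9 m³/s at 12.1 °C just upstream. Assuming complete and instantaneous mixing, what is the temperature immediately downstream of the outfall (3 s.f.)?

Flow-weighted mixing: C = (Q_r C_r + Q_w C_w)/(Q_r + Q_w)
= (30.9×12.1 + 2.74×22.5)/(30.9 + 2.74) = 435.5/33.64 = 12.95 °C.

12.9 °C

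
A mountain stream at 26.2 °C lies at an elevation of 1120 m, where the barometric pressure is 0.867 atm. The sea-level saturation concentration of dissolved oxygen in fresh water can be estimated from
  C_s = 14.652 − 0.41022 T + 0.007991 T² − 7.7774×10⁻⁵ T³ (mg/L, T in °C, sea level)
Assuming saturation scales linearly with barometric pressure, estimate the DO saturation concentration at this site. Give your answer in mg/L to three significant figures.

C_s ≈ 6.93 mg/L

At sea level: C_s = 14.652 − 0.41022×26.2 + 0.007991×26.2² − 7.7774×10⁻⁵×26.2³ = 7.991 mg/L.
Pressure correction: C_s' = 7.991 × 0.867 = 6.928 mg/L.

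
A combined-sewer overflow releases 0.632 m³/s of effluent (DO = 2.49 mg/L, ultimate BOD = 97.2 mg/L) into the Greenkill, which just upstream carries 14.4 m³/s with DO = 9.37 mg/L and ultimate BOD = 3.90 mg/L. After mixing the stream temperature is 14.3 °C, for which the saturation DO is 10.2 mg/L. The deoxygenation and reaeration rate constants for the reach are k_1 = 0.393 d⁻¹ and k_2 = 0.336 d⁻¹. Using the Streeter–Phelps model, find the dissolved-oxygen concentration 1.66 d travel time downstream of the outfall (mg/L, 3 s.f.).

Mixed DO = (14.4×9.37 + 0.632×2.49)/(14.4+0.632) = 136.5/15.03 = 9.081 mg/L.
Mixed L₀ = (14.4×3.90 + 0.632×97.2)/(15.03) = 117.6/15.03 = 7.823 mg/L.
Initial deficit D₀ = C_s − DO₀ = 10.2 − 9.081 = 1.119 mg/L.
D(1.66) = [0.393×7.823/(0.336−0.393)](e^(−0.393×1.66) − e^(−0.336×1.66)) + 1.119 e^(−0.336×1.66)
= -53.94 × (0.5208 − 0.5725) + 1.119 × 0.5725 = 3.428 mg/L.
DO = 10.2 − 3.428 = 6.772 mg/L.

DO ≈ 6.77 mg/L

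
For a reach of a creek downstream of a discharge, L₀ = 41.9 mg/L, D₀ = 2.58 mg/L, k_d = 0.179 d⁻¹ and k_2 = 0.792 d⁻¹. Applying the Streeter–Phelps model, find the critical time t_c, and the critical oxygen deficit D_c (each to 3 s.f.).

t_c = [1/(k_2−k_d)] ln[(k_2/k_d)(1 − D₀(k_2−k_d)/(k_d L₀))]
= [1/(0.792−0.179)] ln[(0.792/0.179)(1 − 2.58×0.6130/(0.179×41.9))]
= (1/0.6130) ln[4.425 × 0.7891] = 1.631 × ln(3.492) = 1.631 × 1.250 = 2.040 d.
L(t_c) = L₀ e^(−k_d t_c) = 41.9 × 0.6941 = 29.08 mg/L, and at the critical point k_2 D_c = k_d L, so D_c = (0.179/0.792) × 29.08 = 6.573 mg/L.

t_c ≈ 2.04 d; D_c ≈ 6.57 mg/L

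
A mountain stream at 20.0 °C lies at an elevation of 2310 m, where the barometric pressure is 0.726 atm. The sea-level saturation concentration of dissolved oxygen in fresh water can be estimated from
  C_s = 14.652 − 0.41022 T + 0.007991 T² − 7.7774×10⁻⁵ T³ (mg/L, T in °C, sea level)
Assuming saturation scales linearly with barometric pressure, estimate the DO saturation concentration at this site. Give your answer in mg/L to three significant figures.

C_s ≈ 6.55 mg/L

At sea level: C_s = 14.652 − 0.41022×20.0 + 0.007991×20.0² − 7.7774×10⁻⁵×20.0³ = 9.022 mg/L.
Pressure correction: C_s' = 9.022 × 0.726 = 6.550 mg/L.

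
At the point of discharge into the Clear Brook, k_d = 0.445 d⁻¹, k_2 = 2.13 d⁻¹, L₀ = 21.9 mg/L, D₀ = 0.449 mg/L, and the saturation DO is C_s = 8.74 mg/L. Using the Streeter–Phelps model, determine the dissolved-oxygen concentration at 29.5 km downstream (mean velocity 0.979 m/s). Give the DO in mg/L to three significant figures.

DO ≈ 6.33 mg/L

Travel time t = x/v = 29.5 km / (0.979 m/s) = 29500 m / 0.979 m/s = 30130 s = 0.3488 d.
k_d L₀/(k_2−k_d) = 0.445×21.9/(2.13−0.445) = 9.745/1.685 = 5.784 mg/L.
e^(−k_d t) = e^(−0.445×0.3488) = 0.8562; e^(−k_2 t) = e^(−2.13×0.3488) = 0.4758.
D = 5.784 × (0.8562 − 0.4758) + 0.449 × 0.4758 = 2.201 + 0.2136 = 2.414 mg/L.
DO = C_s − D = 8.74 − 2.414 = 6.326 mg/L.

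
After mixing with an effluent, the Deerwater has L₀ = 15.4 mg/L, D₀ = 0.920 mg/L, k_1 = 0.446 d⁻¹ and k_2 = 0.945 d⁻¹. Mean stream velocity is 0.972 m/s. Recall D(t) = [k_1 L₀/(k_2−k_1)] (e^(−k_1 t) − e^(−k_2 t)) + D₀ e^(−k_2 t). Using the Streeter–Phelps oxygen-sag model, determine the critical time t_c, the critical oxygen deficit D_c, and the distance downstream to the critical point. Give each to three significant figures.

With k_2/k_1 = 2.119 and 1 − D₀(k_2−k_1)/(k_1 L₀) = 0.9332,
t_c = ln(2.119 × 0.9332) / (0.945 − 0.446) = ln(1.977) / 0.4990 = 0.6817/0.4990 = 1.366 d.
L(t_c) = L₀ e^(−k_1 t_c) = 15.4 × 0.5437 = 8.374 mg/L, and at the critical point k_2 D_c = k_1 L, so D_c = (0.446/0.945) × 8.374 = 3.952 mg/L.
x_c = v t_c = 0.972 m/s × 1.366 d × 86400 s/d = 114700 m ≈ 115 km.

t_c ≈ 1.37 d; D_c ≈ 3.95 mg/L; x_c ≈ 115 km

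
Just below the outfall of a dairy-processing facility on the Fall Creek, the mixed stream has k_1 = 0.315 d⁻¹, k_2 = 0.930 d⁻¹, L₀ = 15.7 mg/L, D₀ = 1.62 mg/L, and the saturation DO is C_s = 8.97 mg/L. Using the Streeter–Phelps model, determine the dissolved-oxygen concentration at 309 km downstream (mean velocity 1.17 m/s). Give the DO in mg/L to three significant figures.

Travel time t = x/v = 309 km / (1.17 m/s) = 309000 m / 1.17 m/s = 264100 s = 3.057 d.
k_1 L₀/(k_2−k_1) = 0.315×15.7/(0.930−0.315) = 4.946/0.6150 = 8.041 mg/L.
e^(−k_1 t) = e^(−0.315×3.057) = 0.3818; e^(−k_2 t) = e^(−0.930×3.057) = 0.05826.
D = 8.041 × (0.3818 − 0.05826) + 1.62 × 0.05826 = 2.602 + 0.09439 = 2.696 mg/L.
DO = C_s − D = 8.97 − 2.696 = 6.274 mg/L.

DO ≈ 6.27 mg/L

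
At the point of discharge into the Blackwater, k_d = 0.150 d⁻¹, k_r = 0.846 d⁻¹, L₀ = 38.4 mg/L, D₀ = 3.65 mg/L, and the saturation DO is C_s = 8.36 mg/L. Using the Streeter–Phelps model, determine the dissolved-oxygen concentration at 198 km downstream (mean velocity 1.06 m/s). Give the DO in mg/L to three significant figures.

Travel time t = x/v = 198 km / (1.06 m/s) = 198000 m / 1.06 m/s = 186800 s = 2.162 d.
k_d L₀/(k_r−k_d) = 0.150×38.4/(0.846−0.150) = 5.760/0.6960 = 8.276 mg/L.
e^(−k_d t) = e^(−0.150×2.162) = 0.7230; e^(−k_r t) = e^(−0.846×2.162) = 0.1606.
D = 8.276 × (0.7230 − 0.1606) + 3.65 × 0.1606 = 4.655 + 0.5861 = 5.241 mg/L.
DO = C_s − D = 8.36 − 5.241 = 3.119 mg/L.

DO ≈ 3.12 mg/L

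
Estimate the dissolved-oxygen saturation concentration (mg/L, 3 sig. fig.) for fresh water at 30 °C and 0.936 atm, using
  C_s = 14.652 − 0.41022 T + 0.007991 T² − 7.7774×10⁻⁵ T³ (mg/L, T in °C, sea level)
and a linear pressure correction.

At sea level: C_s = 14.652 − 0.41022×30 + 0.007991×30² − 7.7774×10⁻⁵×30³ = 7.437 mg/L.
Pressure correction: C_s' = 7.437 × 0.936 = 6.961 mg/L.

C_s ≈ 6.96 mg/L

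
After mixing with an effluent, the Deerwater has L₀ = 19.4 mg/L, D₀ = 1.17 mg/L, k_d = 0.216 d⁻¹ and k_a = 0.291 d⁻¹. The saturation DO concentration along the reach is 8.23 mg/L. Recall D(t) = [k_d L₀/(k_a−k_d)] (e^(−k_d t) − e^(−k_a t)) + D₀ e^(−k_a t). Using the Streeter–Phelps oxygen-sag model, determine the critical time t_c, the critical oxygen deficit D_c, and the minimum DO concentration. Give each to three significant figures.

t_c ≈ 3.69 d; D_c ≈ 6.49 mg/L; min DO ≈ 1.74 mg/L

t_c = [1/(k_a−k_d)] ln[(k_a/k_d)(1 − D₀(k_a−k_d)/(k_d L₀))]
= [1/(0.291−0.216)] ln[(0.291/0.216)(1 − 1.17×0.07500/(0.216×19.4))]
= (1/0.07500) ln[1.347 × 0.9791] = 13.33 × ln(1.319) = 13.33 × 0.2769 = 3.692 d.
L(t_c) = L₀ e^(−k_d t_c) = 19.4 × 0.4505 = 8.740 mg/L, and at the critical point k_a D_c = k_d L, so D_c = (0.216/0.291) × 8.740 = 6.487 mg/L.
Minimum DO = C_s − D_c = 8.23 − 6.487 = 1.743 mg/L.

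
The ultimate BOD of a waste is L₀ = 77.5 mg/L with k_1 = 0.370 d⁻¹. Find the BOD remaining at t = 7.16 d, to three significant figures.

L ≈ 5.48 mg/L

L_t = L₀ e^(−k_1 t) = 77.5 × e^(−0.370×7.16) = 77.5 × 0.07071 = 5.480 mg/L.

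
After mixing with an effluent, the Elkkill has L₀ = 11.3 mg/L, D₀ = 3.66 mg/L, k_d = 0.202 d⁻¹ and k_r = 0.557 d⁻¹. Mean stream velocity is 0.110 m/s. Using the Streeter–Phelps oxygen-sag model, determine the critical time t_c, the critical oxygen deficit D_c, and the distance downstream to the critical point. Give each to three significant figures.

With k_r/k_d = 2.757 and 1 − D₀(k_r−k_d)/(k_d L₀) = 0.4308,
t_c = ln(2.757 × 0.4308) / (0.557 − 0.202) = ln(1.188) / 0.3550 = 0.1721/0.3550 = 0.4849 d.
D_c = (k_d/k_r) L₀ e^(−k_d t_c) = (0.202/0.557) × 11.3 × e^(−0.202×0.4849) = 0.3627 × 11.3 × 0.9067 = 3.716 mg/L.
x_c = v t_c = 0.110 m/s × 0.4849 d × 86400 s/d = 4609 m ≈ 4.61 km.

t_c ≈ 0.485 d; D_c ≈ 3.72 mg/L; x_c ≈ 4.61 km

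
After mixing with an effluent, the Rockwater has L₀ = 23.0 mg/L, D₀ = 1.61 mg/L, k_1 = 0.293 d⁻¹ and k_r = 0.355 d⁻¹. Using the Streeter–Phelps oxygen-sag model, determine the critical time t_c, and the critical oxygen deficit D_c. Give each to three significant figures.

t_c ≈ 2.86 d; D_c ≈ 8.22 mg/L

With k_r/k_1 = 1.212 and 1 − D₀(k_r−k_1)/(k_1 L₀) = 0.9852,
t_c = ln(1.212 × 0.9852) / (0.355 − 0.293) = ln(1.194) / 0.06200 = 0.1770/0.06200 = 2.855 d.
L(t_c) = L₀ e^(−k_1 t_c) = 23.0 × 0.4332 = 9.963 mg/L, and at the critical point k_r D_c = k_1 L, so D_c = (0.293/0.355) × 9.963 = 8.223 mg/L.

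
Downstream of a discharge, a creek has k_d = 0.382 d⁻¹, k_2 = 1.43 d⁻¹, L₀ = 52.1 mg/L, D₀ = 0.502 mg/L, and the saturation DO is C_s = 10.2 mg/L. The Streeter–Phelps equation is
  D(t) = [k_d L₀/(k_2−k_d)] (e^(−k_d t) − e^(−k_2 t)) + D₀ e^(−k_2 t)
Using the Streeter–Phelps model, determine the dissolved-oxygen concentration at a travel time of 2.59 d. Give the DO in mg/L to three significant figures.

DO ≈ 3.59 mg/L

k_d L₀/(k_2−k_d) = 0.382×52.1/(1.43−0.382) = 19.90/1.048 = 18.99 mg/L.
e^(−k_d t) = e^(−0.382×2.590) = 0.3718; e^(−k_2 t) = e^(−1.43×2.590) = 0.02463.
D = 18.99 × (0.3718 − 0.02463) + 0.502 × 0.02463 = 6.593 + 0.01237 = 6.605 mg/L.
DO = C_s − D = 10.2 − 6.605 = 3.595 mg/L.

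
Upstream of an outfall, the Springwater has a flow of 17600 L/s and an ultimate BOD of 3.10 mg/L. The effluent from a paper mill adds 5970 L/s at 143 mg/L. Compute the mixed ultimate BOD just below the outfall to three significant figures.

Flow-weighted mixing: C = (Q_r C_r + Q_w C_w)/(Q_r + Q_w)
= (17600×3.10 + 5970×143)/(17600 + 5970) = 908300/23570 = 38.54 mg/L.

38.5 mg/L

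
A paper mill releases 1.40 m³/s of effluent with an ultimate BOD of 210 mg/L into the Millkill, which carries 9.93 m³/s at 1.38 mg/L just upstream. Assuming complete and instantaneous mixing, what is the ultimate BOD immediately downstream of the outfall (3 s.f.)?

Flow-weighted mixing: C = (Q_r C_r + Q_w C_w)/(Q_r + Q_w)
= (9.93×1.38 + 1.40×210)/(9.93 + 1.40) = 307.7/11.33 = 27.16 mg/L.

27.2 mg/L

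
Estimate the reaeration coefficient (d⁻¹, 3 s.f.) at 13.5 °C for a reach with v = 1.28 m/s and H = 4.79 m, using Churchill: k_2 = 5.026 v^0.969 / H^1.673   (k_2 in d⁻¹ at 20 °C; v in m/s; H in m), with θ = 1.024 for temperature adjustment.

k_2(20) = 5.026 × 1.28^0.969 / 4.79^1.673 = 5.026 × 1.270 / 13.75 = 0.4644 d⁻¹.
k_2(13.5) = 0.4644 × 1.024^(13.5−20) = 0.4644 × 0.8571 = 0.3981 d⁻¹.

k_2 ≈ 0.398 d⁻¹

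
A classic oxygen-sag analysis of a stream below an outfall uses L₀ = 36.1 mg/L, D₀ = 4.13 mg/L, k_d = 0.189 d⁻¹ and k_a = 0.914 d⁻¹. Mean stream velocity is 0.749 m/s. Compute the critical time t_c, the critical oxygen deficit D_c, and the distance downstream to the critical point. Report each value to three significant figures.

t_c = [1/(k_a−k_d)] ln[(k_a/k_d)(1 − D₀(k_a−k_d)/(k_d L₀))]
= [1/(0.914−0.189)] ln[(0.914/0.189)(1 − 4.13×0.7250/(0.189×36.1))]
= (1/0.7250) ln[4.836 × 0.5611] = 1.379 × ln(2.714) = 1.379 × 0.9983 = 1.377 d.
L(t_c) = L₀ e^(−k_d t_c) = 36.1 × 0.7709 = 27.83 mg/L, and at the critical point k_a D_c = k_d L, so D_c = (0.189/0.914) × 27.83 = 5.754 mg/L.
x_c = v t_c = 0.749 m/s × 1.377 d × 86400 s/d = 89110 m ≈ 89.1 km.

t_c ≈ 1.38 d; D_c ≈ 5.75 mg/L; x_c ≈ 89.1 km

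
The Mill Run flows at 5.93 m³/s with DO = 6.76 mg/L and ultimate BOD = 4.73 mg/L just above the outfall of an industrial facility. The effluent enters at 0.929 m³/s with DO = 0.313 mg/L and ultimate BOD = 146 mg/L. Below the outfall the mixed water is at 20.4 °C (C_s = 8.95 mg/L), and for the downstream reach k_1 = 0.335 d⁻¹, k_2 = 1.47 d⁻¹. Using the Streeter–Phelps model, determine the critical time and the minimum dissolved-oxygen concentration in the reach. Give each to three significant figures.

Mixed DO = (5.93×6.76 + 0.929×0.313)/(5.93+0.929) = 40.38/6.859 = 5.887 mg/L.
Mixed L₀ = (5.93×4.73 + 0.929×146)/(6.859) = 163.7/6.859 = 23.86 mg/L.
Initial deficit D₀ = C_s − DO₀ = 8.95 − 5.887 = 3.063 mg/L.
t_c = (1/1.135) ln[(1.47/0.335)(1 − 3.063×1.135/(0.335×23.86))] = 0.8811 × ln(2.480) = 0.8001 d.
D_c = (0.335/1.47) × 23.86 × e^(−0.335×0.8001) = 0.2279 × 23.86 × 0.7649 = 4.160 mg/L.
Minimum DO = 8.95 − 4.160 = 4.790 mg/L.

t_c ≈ 0.800 d; minimum DO ≈ 4.79 mg/L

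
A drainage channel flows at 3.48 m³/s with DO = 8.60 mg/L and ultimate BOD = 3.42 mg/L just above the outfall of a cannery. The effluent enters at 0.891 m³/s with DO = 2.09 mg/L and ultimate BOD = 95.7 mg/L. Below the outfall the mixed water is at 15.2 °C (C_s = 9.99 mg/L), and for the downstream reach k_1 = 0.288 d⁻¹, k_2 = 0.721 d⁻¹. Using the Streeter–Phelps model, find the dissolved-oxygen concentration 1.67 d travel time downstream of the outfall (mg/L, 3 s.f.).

Mixed DO = (3.48×8.60 + 0.891×2.09)/(3.48+0.891) = 31.79/4.371 = 7.273 mg/L.
Mixed L₀ = (3.48×3.42 + 0.891×95.7)/(4.371) = 97.17/4.371 = 22.23 mg/L.
Initial deficit D₀ = C_s − DO₀ = 9.99 − 7.273 = 2.717 mg/L.
D(1.67) = [0.288×22.23/(0.721−0.288)](e^(−0.288×1.67) − e^(−0.721×1.67)) + 2.717 e^(−0.721×1.67)
= 14.79 × (0.6182 − 0.3000) + 2.717 × 0.3000 = 5.520 mg/L.
DO = 9.99 − 5.520 = 4.470 mg/L.

DO ≈ 4.47 mg/L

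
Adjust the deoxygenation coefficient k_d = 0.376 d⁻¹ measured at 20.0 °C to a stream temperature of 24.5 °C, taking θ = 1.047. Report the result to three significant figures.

k_d ≈ 0.462 d⁻¹

k_d(T₂) = k_d(T₁) · θ^(T₂−T₁) = 0.376 × 1.047^(24.5−20.0)
= 0.376 × 1.047^4.50 = 0.376 × 1.230 = 0.4623 d⁻¹.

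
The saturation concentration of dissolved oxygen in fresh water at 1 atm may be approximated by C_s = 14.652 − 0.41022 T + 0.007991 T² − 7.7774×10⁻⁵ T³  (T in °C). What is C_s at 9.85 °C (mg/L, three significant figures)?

C_s ≈ 11.3 mg/L

C_s = 14.652 − 0.41022×9.85 + 0.007991×9.85² − 7.7774×10⁻⁵×9.85³ = 11.31 mg/L.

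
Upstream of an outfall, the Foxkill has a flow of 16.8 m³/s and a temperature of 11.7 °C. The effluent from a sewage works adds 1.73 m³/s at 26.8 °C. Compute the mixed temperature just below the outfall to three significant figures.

13.1 °C

Flow-weighted mixing: C = (Q_r C_r + Q_w C_w)/(Q_r + Q_w)
= (16.8×11.7 + 1.73×26.8)/(16.8 + 1.73) = 242.9/18.53 = 13.11 °C.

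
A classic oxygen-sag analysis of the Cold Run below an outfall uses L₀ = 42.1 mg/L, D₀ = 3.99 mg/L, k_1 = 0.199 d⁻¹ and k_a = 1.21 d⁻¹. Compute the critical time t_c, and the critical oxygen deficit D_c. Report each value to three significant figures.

With k_a/k_1 = 6.080 and 1 − D₀(k_a−k_1)/(k_1 L₀) = 0.5185,
t_c = ln(6.080 × 0.5185) / (1.21 − 0.199) = ln(3.153) / 1.011 = 1.148/1.011 = 1.136 d.
L(t_c) = L₀ e^(−k_1 t_c) = 42.1 × 0.7977 = 33.58 mg/L, and at the critical point k_a D_c = k_1 L, so D_c = (0.199/1.21) × 33.58 = 5.523 mg/L.

t_c ≈ 1.14 d; D_c ≈ 5.52 mg/L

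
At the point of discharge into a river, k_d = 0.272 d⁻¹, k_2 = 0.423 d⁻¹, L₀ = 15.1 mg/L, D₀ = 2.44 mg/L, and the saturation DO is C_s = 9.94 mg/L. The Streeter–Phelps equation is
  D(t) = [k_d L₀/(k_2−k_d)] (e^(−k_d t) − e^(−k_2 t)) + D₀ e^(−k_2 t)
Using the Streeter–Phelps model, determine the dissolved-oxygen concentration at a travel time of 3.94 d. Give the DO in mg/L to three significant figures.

DO ≈ 5.30 mg/L

k_d L₀/(k_2−k_d) = 0.272×15.1/(0.423−0.272) = 4.107/0.1510 = 27.20 mg/L.
e^(−k_d t) = e^(−0.272×3.940) = 0.3424; e^(−k_2 t) = e^(−0.423×3.940) = 0.1889.
D = 27.20 × (0.3424 − 0.1889) + 2.44 × 0.1889 = 4.177 + 0.4609 = 4.637 mg/L.
DO = C_s − D = 9.94 − 4.637 = 5.303 mg/L.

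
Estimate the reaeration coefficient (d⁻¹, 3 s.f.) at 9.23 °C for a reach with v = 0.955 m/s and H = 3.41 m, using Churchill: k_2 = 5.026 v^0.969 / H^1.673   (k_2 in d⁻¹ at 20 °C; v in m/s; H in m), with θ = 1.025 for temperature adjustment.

k_2(20) = 5.026 × 0.955^0.969 / 3.41^1.673 = 5.026 × 0.9564 / 7.786 = 0.6174 d⁻¹.
k_2(9.23) = 0.6174 × 1.025^(9.23−20) = 0.6174 × 0.7665 = 0.4732 d⁻¹.

k_2 ≈ 0.473 d⁻¹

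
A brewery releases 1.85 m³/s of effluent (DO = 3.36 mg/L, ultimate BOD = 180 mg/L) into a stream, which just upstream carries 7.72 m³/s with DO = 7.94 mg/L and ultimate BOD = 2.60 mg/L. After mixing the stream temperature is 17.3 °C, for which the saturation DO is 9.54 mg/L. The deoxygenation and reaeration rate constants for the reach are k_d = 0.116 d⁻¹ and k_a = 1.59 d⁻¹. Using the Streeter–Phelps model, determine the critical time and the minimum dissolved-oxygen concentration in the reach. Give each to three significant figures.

Mixed DO = (7.72×7.94 + 1.85×3.36)/(7.72+1.85) = 67.51/9.570 = 7.055 mg/L.
Mixed L₀ = (7.72×2.60 + 1.85×180)/(9.570) = 353.1/9.570 = 36.89 mg/L.
Initial deficit D₀ = C_s − DO₀ = 9.54 − 7.055 = 2.485 mg/L.
t_c = (1/1.474) ln[(1.59/0.116)(1 − 2.485×1.474/(0.116×36.89))] = 0.6784 × ln(1.974) = 0.4612 d.
D_c = (0.116/1.59) × 36.89 × e^(−0.116×0.4612) = 0.07296 × 36.89 × 0.9479 = 2.551 mg/L.
Minimum DO = 9.54 − 2.551 = 6.989 mg/L.

t_c ≈ 0.461 d; minimum DO ≈ 6.99 mg/L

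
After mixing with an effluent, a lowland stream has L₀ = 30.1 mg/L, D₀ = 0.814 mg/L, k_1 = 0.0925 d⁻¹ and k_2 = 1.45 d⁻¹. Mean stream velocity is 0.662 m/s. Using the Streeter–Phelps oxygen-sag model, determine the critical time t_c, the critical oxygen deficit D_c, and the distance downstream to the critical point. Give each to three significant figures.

t_c = [1/(k_2−k_1)] ln[(k_2/k_1)(1 − D₀(k_2−k_1)/(k_1 L₀))]
= [1/(1.45−0.0925)] ln[(1.45/0.0925)(1 − 0.814×1.357/(0.0925×30.1))]
= (1/1.357) ln[15.68 × 0.6031] = 0.7366 × ln(9.454) = 0.7366 × 2.246 = 1.655 d.
L(t_c) = L₀ e^(−k_1 t_c) = 30.1 × 0.8581 = 25.83 mg/L, and at the critical point k_2 D_c = k_1 L, so D_c = (0.0925/1.45) × 25.83 = 1.648 mg/L.
x_c = v t_c = 0.662 m/s × 1.655 d × 86400 s/d = 94650 m ≈ 94.7 km.

t_c ≈ 1.65 d; D_c ≈ 1.65 mg/L; x_c ≈ 94.7 km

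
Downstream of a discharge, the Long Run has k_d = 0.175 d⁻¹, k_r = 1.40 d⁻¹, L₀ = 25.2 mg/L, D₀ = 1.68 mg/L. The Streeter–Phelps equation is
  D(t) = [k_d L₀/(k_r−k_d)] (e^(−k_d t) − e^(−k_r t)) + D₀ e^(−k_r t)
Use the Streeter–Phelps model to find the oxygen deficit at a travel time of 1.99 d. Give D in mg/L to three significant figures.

D ≈ 2.42 mg/L

k_d L₀/(k_r−k_d) = 0.175×25.2/(1.40−0.175) = 4.410/1.225 = 3.600 mg/L.
e^(−k_d t) = e^(−0.175×1.990) = 0.7059; e^(−k_r t) = e^(−1.40×1.990) = 0.06167.
D = 3.600 × (0.7059 − 0.06167) + 1.68 × 0.06167 = 2.319 + 0.1036 = 2.423 mg/L.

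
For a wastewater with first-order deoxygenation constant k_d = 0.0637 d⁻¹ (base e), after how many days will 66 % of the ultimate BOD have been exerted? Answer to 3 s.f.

y/L₀ = 1 − e^(−k_d t) = 0.66 ⇒ e^(−k_d t) = 0.340
t = −ln(0.340) / 0.0637 = 1.079 / 0.0637 = 16.94 d.

t ≈ 16.9 d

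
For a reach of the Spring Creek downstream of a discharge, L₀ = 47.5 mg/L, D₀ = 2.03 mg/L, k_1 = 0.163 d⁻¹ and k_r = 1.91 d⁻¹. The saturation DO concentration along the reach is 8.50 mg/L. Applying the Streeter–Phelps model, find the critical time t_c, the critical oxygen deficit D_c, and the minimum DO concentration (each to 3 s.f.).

At the critical point dD/dt = 0, so k_1 L₀ e^(−k_1 t) = k_r D. Substituting D(t) from the Streeter–Phelps equation and solving for t gives
t_c = ln[(k_r/k_1)(1 − D₀(k_r−k_1)/(k_1 L₀))] / (k_r−k_1).
Here k_r−k_1 = 1.747 d⁻¹ and 1 − D₀(k_r−k_1)/(k_1 L₀) = 1 − 2.03×1.747/(0.163×47.5) = 0.5420, so
t_c = ln(11.72 × 0.5420) / 1.747 = 1.849 / 1.747 = 1.058 d.
D_c = (k_1/k_r) L₀ e^(−k_1 t_c) = (0.163/1.91) × 47.5 × e^(−0.163×1.058) = 0.08534 × 47.5 × 0.8416 = 3.411 mg/L.
Minimum DO = C_s − D_c = 8.50 − 3.411 = 5.089 mg/L.

t_c ≈ 1.06 d; D_c ≈ 3.41 mg/L; min DO ≈ 5.09 mg/L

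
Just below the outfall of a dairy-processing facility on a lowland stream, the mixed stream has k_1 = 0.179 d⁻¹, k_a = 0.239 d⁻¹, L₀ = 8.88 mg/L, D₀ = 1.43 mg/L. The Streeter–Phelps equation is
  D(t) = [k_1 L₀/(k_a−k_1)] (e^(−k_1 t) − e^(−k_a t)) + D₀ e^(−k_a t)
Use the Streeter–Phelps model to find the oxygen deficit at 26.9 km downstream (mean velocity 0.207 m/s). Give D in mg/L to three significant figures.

D ≈ 2.74 mg/L

Travel time t = x/v = 26.9 km / (0.207 m/s) = 26900 m / 0.207 m/s = 130000 s = 1.504 d.
k_1 L₀/(k_a−k_1) = 0.179×8.88/(0.239−0.179) = 1.590/0.06000 = 26.49 mg/L.
e^(−k_1 t) = e^(−0.179×1.504) = 0.7640; e^(−k_a t) = e^(−0.239×1.504) = 0.6980.
D = 26.49 × (0.7640 − 0.6980) + 1.43 × 0.6980 = 1.746 + 0.9982 = 2.745 mg/L.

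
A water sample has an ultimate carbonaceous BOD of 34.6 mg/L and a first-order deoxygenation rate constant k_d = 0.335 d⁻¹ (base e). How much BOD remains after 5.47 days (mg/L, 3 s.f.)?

L_t = L₀ e^(−k_d t) = 34.6 × e^(−0.335×5.47) = 34.6 × 0.1600 = 5.537 mg/L.

L ≈ 5.54 mg/L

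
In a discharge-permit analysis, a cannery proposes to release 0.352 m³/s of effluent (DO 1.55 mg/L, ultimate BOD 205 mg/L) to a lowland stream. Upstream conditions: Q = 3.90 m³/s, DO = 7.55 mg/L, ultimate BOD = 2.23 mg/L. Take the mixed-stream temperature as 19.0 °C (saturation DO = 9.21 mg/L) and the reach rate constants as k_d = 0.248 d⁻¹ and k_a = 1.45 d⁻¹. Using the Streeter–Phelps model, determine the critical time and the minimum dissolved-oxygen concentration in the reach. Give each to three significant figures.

Mixed DO = (3.90×7.55 + 0.352×1.55)/(3.90+0.352) = 29.99/4.252 = 7.053 mg/L.
Mixed L₀ = (3.90×2.23 + 0.352×205)/(4.252) = 80.86/4.252 = 19.02 mg/L.
Initial deficit D₀ = C_s − DO₀ = 9.21 − 7.053 = 2.157 mg/L.
t_c = (1/1.202) ln[(1.45/0.248)(1 − 2.157×1.202/(0.248×19.02))] = 0.8319 × ln(2.633) = 0.8054 d.
D_c = (0.248/1.45) × 19.02 × e^(−0.248×0.8054) = 0.1710 × 19.02 × 0.8189 = 2.664 mg/L.
Minimum DO = 9.21 − 2.664 = 6.546 mg/L.

t_c ≈ 0.805 d; minimum DO ≈ 6.55 mg/L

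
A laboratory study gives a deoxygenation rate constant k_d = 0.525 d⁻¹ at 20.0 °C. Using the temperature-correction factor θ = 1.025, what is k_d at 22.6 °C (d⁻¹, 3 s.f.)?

k_d ≈ 0.560 d⁻¹

k_d(T₂) = k_d(T₁) · θ^(T₂−T₁) = 0.525 × 1.025^(22.6−20.0)
= 0.525 × 1.025^2.60 = 0.525 × 1.066 = 0.5598 d⁻¹.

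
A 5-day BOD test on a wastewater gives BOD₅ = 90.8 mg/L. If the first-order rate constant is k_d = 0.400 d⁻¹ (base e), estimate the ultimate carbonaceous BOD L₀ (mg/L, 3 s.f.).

L₀ ≈ 105 mg/L

BOD₅ = L₀(1 − e^(−5k_d)) ⇒ L₀ = BOD₅ / (1 − e^(−5×0.400))
= 90.8 / (1 − 0.1353) = 90.8 / 0.8647 = 105.0 mg/L.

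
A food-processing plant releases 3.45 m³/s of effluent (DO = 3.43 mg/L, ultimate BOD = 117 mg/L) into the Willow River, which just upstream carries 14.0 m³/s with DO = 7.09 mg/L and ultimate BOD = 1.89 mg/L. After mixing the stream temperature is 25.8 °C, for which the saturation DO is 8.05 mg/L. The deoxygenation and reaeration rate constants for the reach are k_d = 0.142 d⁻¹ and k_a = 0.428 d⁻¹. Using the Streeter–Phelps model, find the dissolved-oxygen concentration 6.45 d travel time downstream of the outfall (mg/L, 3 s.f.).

Mixed DO = (14.0×7.09 + 3.45×3.43)/(14.0+3.45) = 111.1/17.45 = 6.366 mg/L.
Mixed L₀ = (14.0×1.89 + 3.45×117)/(17.45) = 430.1/17.45 = 24.65 mg/L.
Initial deficit D₀ = C_s − DO₀ = 8.05 − 6.366 = 1.684 mg/L.
D(6.45) = [0.142×24.65/(0.428−0.142)](e^(−0.142×6.45) − e^(−0.428×6.45)) + 1.684 e^(−0.428×6.45)
= 12.24 × (0.4002 − 0.06325) + 1.684 × 0.06325 = 4.229 mg/L.
DO = 8.05 − 4.229 = 3.821 mg/L.

DO ≈ 3.82 mg/L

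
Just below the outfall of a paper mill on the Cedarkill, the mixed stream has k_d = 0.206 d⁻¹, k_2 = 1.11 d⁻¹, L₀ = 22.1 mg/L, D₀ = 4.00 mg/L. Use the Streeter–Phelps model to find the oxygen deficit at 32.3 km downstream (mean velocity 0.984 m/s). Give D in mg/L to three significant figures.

Travel time t = x/v = 32.3 km / (0.984 m/s) = 32300 m / 0.984 m/s = 32830 s = 0.3799 d.
k_d L₀/(k_2−k_d) = 0.206×22.1/(1.11−0.206) = 4.553/0.9040 = 5.036 mg/L.
e^(−k_d t) = e^(−0.206×0.3799) = 0.9247; e^(−k_2 t) = e^(−1.11×0.3799) = 0.6559.
D = 5.036 × (0.9247 − 0.6559) + 4.00 × 0.6559 = 1.354 + 2.624 = 3.977 mg/L.

D ≈ 3.98 mg/L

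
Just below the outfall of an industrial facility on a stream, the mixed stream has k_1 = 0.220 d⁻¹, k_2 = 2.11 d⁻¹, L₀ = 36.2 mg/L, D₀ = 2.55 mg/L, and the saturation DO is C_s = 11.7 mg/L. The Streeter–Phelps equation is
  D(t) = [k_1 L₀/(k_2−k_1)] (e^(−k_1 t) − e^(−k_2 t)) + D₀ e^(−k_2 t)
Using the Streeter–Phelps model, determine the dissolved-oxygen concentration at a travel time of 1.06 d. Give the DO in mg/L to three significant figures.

DO ≈ 8.54 mg/L

k_1 L₀/(k_2−k_1) = 0.220×36.2/(2.11−0.220) = 7.964/1.890 = 4.214 mg/L.
e^(−k_1 t) = e^(−0.220×1.060) = 0.7920; e^(−k_2 t) = e^(−2.11×1.060) = 0.1068.
D = 4.214 × (0.7920 − 0.1068) + 2.55 × 0.1068 = 2.887 + 0.2724 = 3.160 mg/L.
DO = C_s − D = 11.7 − 3.160 = 8.540 mg/L.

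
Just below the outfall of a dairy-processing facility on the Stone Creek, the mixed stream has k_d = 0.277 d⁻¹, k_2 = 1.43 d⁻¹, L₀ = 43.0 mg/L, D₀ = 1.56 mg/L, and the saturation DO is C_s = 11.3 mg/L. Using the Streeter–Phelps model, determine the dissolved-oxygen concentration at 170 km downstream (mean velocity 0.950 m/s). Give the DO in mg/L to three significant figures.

Travel time t = x/v = 170 km / (0.950 m/s) = 170000 m / 0.950 m/s = 178900 s = 2.071 d.
k_d L₀/(k_2−k_d) = 0.277×43.0/(1.43−0.277) = 11.91/1.153 = 10.33 mg/L.
e^(−k_d t) = e^(−0.277×2.071) = 0.5634; e^(−k_2 t) = e^(−1.43×2.071) = 0.05173.
D = 10.33 × (0.5634 − 0.05173) + 1.56 × 0.05173 = 5.286 + 0.08070 = 5.367 mg/L.
DO = C_s − D = 11.3 − 5.367 = 5.933 mg/L.

DO ≈ 5.93 mg/L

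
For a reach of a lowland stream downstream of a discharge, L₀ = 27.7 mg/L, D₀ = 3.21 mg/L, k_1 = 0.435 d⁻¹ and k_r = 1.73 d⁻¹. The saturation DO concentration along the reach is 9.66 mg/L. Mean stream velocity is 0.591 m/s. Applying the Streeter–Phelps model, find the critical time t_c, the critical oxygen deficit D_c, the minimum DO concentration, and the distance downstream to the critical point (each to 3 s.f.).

t_c = [1/(k_r−k_1)] ln[(k_r/k_1)(1 − D₀(k_r−k_1)/(k_1 L₀))]
= [1/(1.73−0.435)] ln[(1.73/0.435)(1 − 3.21×1.295/(0.435×27.7))]
= (1/1.295) ln[3.977 × 0.6550] = 0.7722 × ln(2.605) = 0.7722 × 0.9574 = 0.7393 d.
L(t_c) = L₀ e^(−k_1 t_c) = 27.7 × 0.7250 = 20.08 mg/L, and at the critical point k_r D_c = k_1 L, so D_c = (0.435/1.73) × 20.08 = 5.050 mg/L.
Minimum DO = C_s − D_c = 9.66 − 5.050 = 4.610 mg/L.
x_c = v t_c = 0.591 m/s × 0.7393 d × 86400 s/d = 37750 m ≈ 37.8 km.

t_c ≈ 0.739 d; D_c ≈ 5.05 mg/L; min DO ≈ 4.61 mg/L; x_c ≈ 37.8 km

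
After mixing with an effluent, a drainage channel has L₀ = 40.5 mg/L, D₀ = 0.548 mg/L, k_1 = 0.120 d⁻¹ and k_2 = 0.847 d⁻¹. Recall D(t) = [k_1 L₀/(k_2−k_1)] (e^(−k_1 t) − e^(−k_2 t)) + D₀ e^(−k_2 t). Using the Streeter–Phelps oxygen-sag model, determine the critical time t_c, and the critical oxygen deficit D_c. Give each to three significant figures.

t_c ≈ 2.57 d; D_c ≈ 4.21 mg/L

t_c = [1/(k_2−k_1)] ln[(k_2/k_1)(1 − D₀(k_2−k_1)/(k_1 L₀))]
= [1/(0.847−0.120)] ln[(0.847/0.120)(1 − 0.548×0.7270/(0.120×40.5))]
= (1/0.7270) ln[7.058 × 0.9180] = 1.376 × ln(6.480) = 1.376 × 1.869 = 2.570 d.
L(t_c) = L₀ e^(−k_1 t_c) = 40.5 × 0.7346 = 29.75 mg/L, and at the critical point k_2 D_c = k_1 L, so D_c = (0.120/0.847) × 29.75 = 4.215 mg/L.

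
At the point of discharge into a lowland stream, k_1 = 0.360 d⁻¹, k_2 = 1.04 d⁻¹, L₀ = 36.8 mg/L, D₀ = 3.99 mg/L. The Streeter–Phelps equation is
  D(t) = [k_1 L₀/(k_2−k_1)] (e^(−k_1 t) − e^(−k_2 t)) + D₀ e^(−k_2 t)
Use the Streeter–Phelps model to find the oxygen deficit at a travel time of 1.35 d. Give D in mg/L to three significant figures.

k_1 L₀/(k_2−k_1) = 0.360×36.8/(1.04−0.360) = 13.25/0.6800 = 19.48 mg/L.
e^(−k_1 t) = e^(−0.360×1.350) = 0.6151; e^(−k_2 t) = e^(−1.04×1.350) = 0.2456.
D = 19.48 × (0.6151 − 0.2456) + 3.99 × 0.2456 = 7.198 + 0.9800 = 8.178 mg/L.

D ≈ 8.18 mg/L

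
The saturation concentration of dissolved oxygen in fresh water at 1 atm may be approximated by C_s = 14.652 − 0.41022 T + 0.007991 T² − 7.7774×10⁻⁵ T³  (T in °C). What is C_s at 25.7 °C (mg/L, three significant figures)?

C_s = 14.652 − 0.41022×25.7 + 0.007991×25.7² − 7.7774×10⁻⁵×25.7³ = 8.067 mg/L.

C_s ≈ 8.07 mg/L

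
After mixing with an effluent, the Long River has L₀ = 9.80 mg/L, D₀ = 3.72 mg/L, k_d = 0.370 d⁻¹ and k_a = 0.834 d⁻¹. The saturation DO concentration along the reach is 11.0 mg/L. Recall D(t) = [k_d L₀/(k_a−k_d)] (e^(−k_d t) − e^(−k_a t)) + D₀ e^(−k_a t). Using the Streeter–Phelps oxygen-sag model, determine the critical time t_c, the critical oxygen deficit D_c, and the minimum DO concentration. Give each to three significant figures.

With k_a/k_d = 2.254 and 1 − D₀(k_a−k_d)/(k_d L₀) = 0.5240,
t_c = ln(2.254 × 0.5240) / (0.834 − 0.370) = ln(1.181) / 0.4640 = 0.1664/0.4640 = 0.3586 d.
L(t_c) = L₀ e^(−k_d t_c) = 9.80 × 0.8757 = 8.582 mg/L, and at the critical point k_a D_c = k_d L, so D_c = (0.370/0.834) × 8.582 = 3.807 mg/L.
Minimum DO = C_s − D_c = 11.0 − 3.807 = 7.193 mg/L.

t_c ≈ 0.359 d; D_c ≈ 3.81 mg/L; min DO ≈ 7.19 mg/L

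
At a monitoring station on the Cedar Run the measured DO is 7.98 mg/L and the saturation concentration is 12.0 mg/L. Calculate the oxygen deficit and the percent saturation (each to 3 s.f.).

D = C_s − C = 12.0 − 7.98 = 4.02 mg/L.
% saturation = 7.98/12.0 × 100 = 66.5 %.

D ≈ 4.02 mg/L; 66.5 % saturation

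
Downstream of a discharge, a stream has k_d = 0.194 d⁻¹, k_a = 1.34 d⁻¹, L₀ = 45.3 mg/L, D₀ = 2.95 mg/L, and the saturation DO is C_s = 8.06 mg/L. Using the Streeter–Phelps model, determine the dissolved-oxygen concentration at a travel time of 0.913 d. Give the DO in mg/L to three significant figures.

DO ≈ 3.02 mg/L

k_d L₀/(k_a−k_d) = 0.194×45.3/(1.34−0.194) = 8.788/1.146 = 7.669 mg/L.
e^(−k_d t) = e^(−0.194×0.9130) = 0.8377; e^(−k_a t) = e^(−1.34×0.9130) = 0.2942.
D = 7.669 × (0.8377 − 0.2942) + 2.95 × 0.2942 = 4.168 + 0.8680 = 5.035 mg/L.
DO = C_s − D = 8.06 − 5.035 = 3.025 mg/L.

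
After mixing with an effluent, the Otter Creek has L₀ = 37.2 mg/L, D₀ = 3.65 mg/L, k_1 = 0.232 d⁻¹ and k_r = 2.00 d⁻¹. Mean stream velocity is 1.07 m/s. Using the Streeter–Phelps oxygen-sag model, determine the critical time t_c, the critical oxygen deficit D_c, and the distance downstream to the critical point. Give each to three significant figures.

t_c ≈ 0.439 d; D_c ≈ 3.90 mg/L; x_c ≈ 40.6 km

With k_r/k_1 = 8.621 and 1 − D₀(k_r−k_1)/(k_1 L₀) = 0.2523,
t_c = ln(8.621 × 0.2523) / (2.00 − 0.232) = ln(2.175) / 1.768 = 0.7769/1.768 = 0.4394 d.
D_c = (k_1/k_r) L₀ e^(−k_1 t_c) = (0.232/2.00) × 37.2 × e^(−0.232×0.4394) = 0.1160 × 37.2 × 0.9031 = 3.897 mg/L.
x_c = v t_c = 1.07 m/s × 0.4394 d × 86400 s/d = 40620 m ≈ 40.6 km.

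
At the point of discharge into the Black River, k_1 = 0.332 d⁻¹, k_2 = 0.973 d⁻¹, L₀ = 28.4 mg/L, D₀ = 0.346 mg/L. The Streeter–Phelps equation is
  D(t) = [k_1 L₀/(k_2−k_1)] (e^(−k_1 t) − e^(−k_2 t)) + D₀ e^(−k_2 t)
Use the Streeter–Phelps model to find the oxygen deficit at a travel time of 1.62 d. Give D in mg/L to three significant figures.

D ≈ 5.62 mg/L

k_1 L₀/(k_2−k_1) = 0.332×28.4/(0.973−0.332) = 9.429/0.6410 = 14.71 mg/L.
e^(−k_1 t) = e^(−0.332×1.620) = 0.5840; e^(−k_2 t) = e^(−0.973×1.620) = 0.2067.
D = 14.71 × (0.5840 − 0.2067) + 0.346 × 0.2067 = 5.549 + 0.07153 = 5.621 mg/L.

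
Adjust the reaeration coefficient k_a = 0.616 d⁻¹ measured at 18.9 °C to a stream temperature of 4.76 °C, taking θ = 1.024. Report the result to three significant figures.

k_a ≈ 0.440 d⁻¹

k_a(T₂) = k_a(T₁) · θ^(T₂−T₁) = 0.616 × 1.024^(4.76−18.9)
= 0.616 × 1.024^-14.1 = 0.616 × 0.7151 = 0.4405 d⁻¹.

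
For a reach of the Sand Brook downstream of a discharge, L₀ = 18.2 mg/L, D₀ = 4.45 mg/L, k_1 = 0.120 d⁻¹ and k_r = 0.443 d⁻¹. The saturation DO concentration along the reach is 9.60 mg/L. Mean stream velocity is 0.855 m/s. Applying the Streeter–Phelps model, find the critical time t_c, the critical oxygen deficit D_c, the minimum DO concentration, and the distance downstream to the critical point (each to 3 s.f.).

t_c = [1/(k_r−k_1)] ln[(k_r/k_1)(1 − D₀(k_r−k_1)/(k_1 L₀))]
= [1/(0.443−0.120)] ln[(0.443/0.120)(1 − 4.45×0.3230/(0.120×18.2))]
= (1/0.3230) ln[3.692 × 0.3419] = 3.096 × ln(1.262) = 3.096 × 0.2328 = 0.7206 d.
D_c = (k_1/k_r) L₀ e^(−k_1 t_c) = (0.120/0.443) × 18.2 × e^(−0.120×0.7206) = 0.2709 × 18.2 × 0.9172 = 4.522 mg/L.
Minimum DO = C_s − D_c = 9.60 − 4.522 = 5.078 mg/L.
x_c = v t_c = 0.855 m/s × 0.7206 d × 86400 s/d = 53230 m ≈ 53.2 km.

t_c ≈ 0.721 d; D_c ≈ 4.52 mg/L; min DO ≈ 5.08 mg/L; x_c ≈ 53.2 km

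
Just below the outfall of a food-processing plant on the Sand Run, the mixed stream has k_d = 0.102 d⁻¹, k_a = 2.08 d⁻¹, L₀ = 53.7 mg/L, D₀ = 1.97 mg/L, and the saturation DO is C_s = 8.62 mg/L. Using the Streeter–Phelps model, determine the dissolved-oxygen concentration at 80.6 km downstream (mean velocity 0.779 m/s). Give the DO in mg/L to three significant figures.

DO ≈ 6.24 mg/L

Travel time t = x/v = 80.6 km / (0.779 m/s) = 80600 m / 0.779 m/s = 103500 s = 1.198 d.
k_d L₀/(k_a−k_d) = 0.102×53.7/(2.08−0.102) = 5.477/1.978 = 2.769 mg/L.
e^(−k_d t) = e^(−0.102×1.198) = 0.8850; e^(−k_a t) = e^(−2.08×1.198) = 0.08284.
D = 2.769 × (0.8850 − 0.08284) + 1.97 × 0.08284 = 2.221 + 0.1632 = 2.385 mg/L.
DO = C_s − D = 8.62 − 2.385 = 6.235 mg/L.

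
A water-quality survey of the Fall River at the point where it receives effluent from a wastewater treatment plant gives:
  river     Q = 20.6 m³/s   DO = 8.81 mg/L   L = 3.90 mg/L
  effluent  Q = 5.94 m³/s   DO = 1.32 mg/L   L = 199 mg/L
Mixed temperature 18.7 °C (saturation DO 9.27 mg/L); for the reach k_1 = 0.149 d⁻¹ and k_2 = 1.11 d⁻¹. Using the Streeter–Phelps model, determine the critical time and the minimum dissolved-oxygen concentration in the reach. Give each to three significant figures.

Mixed DO = (20.6×8.81 + 5.94×1.32)/(20.6+5.94) = 189.3/26.54 = 7.134 mg/L.
Mixed L₀ = (20.6×3.90 + 5.94×199)/(26.54) = 1262/26.54 = 47.57 mg/L.
Initial deficit D₀ = C_s − DO₀ = 9.27 − 7.134 = 2.136 mg/L.
t_c = (1/0.9610) ln[(1.11/0.149)(1 − 2.136×0.9610/(0.149×47.57))] = 1.041 × ln(5.292) = 1.734 d.
D_c = (0.149/1.11) × 47.57 × e^(−0.149×1.734) = 0.1342 × 47.57 × 0.7723 = 4.931 mg/L.
Minimum DO = 9.27 − 4.931 = 4.339 mg/L.

t_c ≈ 1.73 d; minimum DO ≈ 4.34 mg/L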